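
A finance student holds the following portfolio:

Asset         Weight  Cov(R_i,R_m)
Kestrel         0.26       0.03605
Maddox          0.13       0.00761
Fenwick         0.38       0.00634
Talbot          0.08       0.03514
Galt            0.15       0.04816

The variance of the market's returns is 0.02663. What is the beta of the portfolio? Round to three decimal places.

β_Kestrel = 0.03605 / 0.02663 = 1.3537
β_Maddox = 0.00761 / 0.02663 = 0.2858
β_Fenwick = 0.00634 / 0.02663 = 0.2381
β_Talbot = 0.03514 / 0.02663 = 1.3196
β_Galt = 0.04816 / 0.02663 = 1.8085
β_P = Σ w_i β_i = 0.26×1.3537 + 0.13×0.2858 + 0.38×0.2381 + 0.08×1.3196 + 0.15×1.8085 = 0.8564

0.856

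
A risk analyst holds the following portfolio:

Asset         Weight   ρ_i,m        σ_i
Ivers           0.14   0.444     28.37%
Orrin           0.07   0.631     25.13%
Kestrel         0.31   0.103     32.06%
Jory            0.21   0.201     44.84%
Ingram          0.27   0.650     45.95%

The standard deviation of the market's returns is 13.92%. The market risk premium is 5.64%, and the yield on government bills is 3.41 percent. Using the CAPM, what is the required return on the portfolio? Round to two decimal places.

9.02%

β_Ivers = 0.444 × 28.37% / 13.92% = 0.9049
β_Orrin = 0.631 × 25.13% / 13.92% = 1.1392
β_Kestrel = 0.103 × 32.06% / 13.92% = 0.2372
β_Jory = 0.201 × 44.84% / 13.92% = 0.6475
β_Ingram = 0.650 × 45.95% / 13.92% = 2.1457
β_P = Σ w_i β_i = 0.14×0.9049 + 0.07×1.1392 + 0.31×0.2372 + 0.21×0.6475 + 0.27×2.1457 = 0.9953
E(R_P) = R_f + β_P × MRP = 3.41% + 0.9953 × 5.64% = 9.02%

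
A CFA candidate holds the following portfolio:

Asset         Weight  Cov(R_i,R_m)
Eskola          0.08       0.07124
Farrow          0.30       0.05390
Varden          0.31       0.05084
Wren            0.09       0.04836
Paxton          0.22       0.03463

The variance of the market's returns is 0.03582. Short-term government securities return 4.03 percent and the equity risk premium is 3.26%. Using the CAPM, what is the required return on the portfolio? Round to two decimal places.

β_Eskola = 0.07124 / 0.03582 = 1.9888
β_Farrow = 0.05390 / 0.03582 = 1.5047
β_Varden = 0.05084 / 0.03582 = 1.4193
β_Wren = 0.04836 / 0.03582 = 1.3501
β_Paxton = 0.03463 / 0.03582 = 0.9668
β_P = Σ w_i β_i = 0.08×1.9888 + 0.30×1.5047 + 0.31×1.4193 + 0.09×1.3501 + 0.22×0.9668 = 1.3847
E(R_P) = R_f + β_P × MRP = 4.03% + 1.3847 × 3.26% = 8.54%

8.54%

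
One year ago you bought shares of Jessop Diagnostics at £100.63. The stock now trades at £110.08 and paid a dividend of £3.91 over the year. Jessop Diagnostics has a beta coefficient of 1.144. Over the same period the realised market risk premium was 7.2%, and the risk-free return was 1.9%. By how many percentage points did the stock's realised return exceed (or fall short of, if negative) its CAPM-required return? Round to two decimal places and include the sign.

Realised HPR = (P1 + D1 − P0) / P0 = (110.08 + 3.91 − 100.63) / 100.63 = 13.36 / 100.63 = 13.2764%
CAPM required = R_f + β·MRP = 1.9% + 1.144 × 7.2% = 10.1368%
α = realised − required = 13.2764% − 10.1368% = +3.14%

+3.14%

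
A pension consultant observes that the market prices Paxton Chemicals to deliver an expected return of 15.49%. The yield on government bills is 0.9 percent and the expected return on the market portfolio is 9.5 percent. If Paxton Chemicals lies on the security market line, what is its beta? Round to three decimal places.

MRP = 9.5% − 0.9% = 8.60%
β = (E(R) − R_f) / MRP = (15.49% − 0.9%) / 8.6% = 14.59% / 8.6% = 1.697

1.697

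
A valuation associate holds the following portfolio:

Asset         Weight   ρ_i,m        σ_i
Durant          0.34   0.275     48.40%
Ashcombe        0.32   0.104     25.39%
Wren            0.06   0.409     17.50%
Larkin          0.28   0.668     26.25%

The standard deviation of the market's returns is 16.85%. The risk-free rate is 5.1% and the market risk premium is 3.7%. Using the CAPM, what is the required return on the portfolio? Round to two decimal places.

7.45%

β_Durant = 0.275 × 48.40% / 16.85% = 0.7899
β_Ashcombe = 0.104 × 25.39% / 16.85% = 0.1567
β_Wren = 0.409 × 17.50% / 16.85% = 0.4248
β_Larkin = 0.668 × 26.25% / 16.85% = 1.0407
β_P = Σ w_i β_i = 0.34×0.7899 + 0.32×0.1567 + 0.06×0.4248 + 0.28×1.0407 = 0.6356
E(R_P) = R_f + β_P × MRP = 5.1% + 0.6356 × 3.7% = 7.45%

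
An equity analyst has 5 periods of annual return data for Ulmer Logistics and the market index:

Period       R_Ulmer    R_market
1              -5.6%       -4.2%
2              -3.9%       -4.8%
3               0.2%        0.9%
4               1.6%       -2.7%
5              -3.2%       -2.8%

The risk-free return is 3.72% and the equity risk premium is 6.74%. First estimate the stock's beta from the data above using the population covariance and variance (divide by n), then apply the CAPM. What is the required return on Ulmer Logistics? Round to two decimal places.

Mean R_i = (-5.6 − 3.9 + 0.2 + 1.6 − 3.2) / 5 = -2.1800%
Mean R_m = (-4.2 − 4.8 + 0.9 − 2.7 − 2.8) / 5 = -2.7200%
Σ(R_i − R̄_i)(R_m − R̄_m) = 17.4120  ⇒  Cov = 17.4120 / 5 = 3.4824
Σ(R_m − R̄_m)² = 19.6280  ⇒  Var(R_m) = 19.6280 / 5 = 3.9256
β = Cov / Var(R_m) = 3.4824 / 3.9256 = 0.8871
E(R) = R_f + β × MRP = 3.72% + 0.8871 × 6.74% = 9.70%

9.70%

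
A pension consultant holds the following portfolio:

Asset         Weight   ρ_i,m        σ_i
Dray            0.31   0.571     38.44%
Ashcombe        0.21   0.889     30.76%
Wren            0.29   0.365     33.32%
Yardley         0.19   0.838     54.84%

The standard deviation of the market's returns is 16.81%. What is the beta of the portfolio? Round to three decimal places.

β_Dray = 0.571 × 38.44% / 16.81% = 1.3057
β_Ashcombe = 0.889 × 30.76% / 16.81% = 1.6267
β_Wren = 0.365 × 33.32% / 16.81% = 0.7235
β_Yardley = 0.838 × 54.84% / 16.81% = 2.7338
β_P = Σ w_i β_i = 0.31×1.3057 + 0.21×1.6267 + 0.29×0.7235 + 0.19×2.7338 = 1.4756

1.476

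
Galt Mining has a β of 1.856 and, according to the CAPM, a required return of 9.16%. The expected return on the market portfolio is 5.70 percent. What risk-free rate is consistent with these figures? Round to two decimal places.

E(R) = R_f + β(E(R_m) − R_f) = R_f(1 − β) + β·E(R_m)
9.16% = R_f × (1 − 1.856) + 1.856 × 5.70%
9.16% = R_f × -0.856 + 10.57920%
R_f = (9.16% − 10.57920%) / -0.856 = 1.66%

1.66%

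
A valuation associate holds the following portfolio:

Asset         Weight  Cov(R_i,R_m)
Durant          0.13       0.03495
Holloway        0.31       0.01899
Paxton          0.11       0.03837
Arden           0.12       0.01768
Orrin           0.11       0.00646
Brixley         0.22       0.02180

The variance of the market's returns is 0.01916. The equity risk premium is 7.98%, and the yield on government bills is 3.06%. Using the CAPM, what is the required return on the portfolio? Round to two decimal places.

β_Durant = 0.03495 / 0.01916 = 1.8241
β_Holloway = 0.01899 / 0.01916 = 0.9911
β_Paxton = 0.03837 / 0.01916 = 2.0026
β_Arden = 0.01768 / 0.01916 = 0.9228
β_Orrin = 0.00646 / 0.01916 = 0.3372
β_Brixley = 0.02180 / 0.01916 = 1.1378
β_P = Σ w_i β_i = 0.13×1.8241 + 0.31×0.9911 + 0.11×2.0026 + 0.12×0.9228 + 0.11×0.3372 + 0.22×1.1378 = 1.1628
E(R_P) = R_f + β_P × MRP = 3.06% + 1.1628 × 7.98% = 12.34%

12.34%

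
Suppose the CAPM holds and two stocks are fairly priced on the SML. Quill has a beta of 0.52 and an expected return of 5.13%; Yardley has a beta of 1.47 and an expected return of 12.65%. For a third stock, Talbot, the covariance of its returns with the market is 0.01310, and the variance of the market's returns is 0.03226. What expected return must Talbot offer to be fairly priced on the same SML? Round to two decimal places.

MRP = (12.65% − 5.13%) / (1.47 − 0.52) = 7.9158%
R_f = 5.13% − 0.52 × 7.9158% = 1.0138%
β_Talbot = Cov / Var(R_m) = 0.01310 / 0.03226 = 0.4061
E(R_Talbot) = R_f + β × MRP = 1.0138% + 0.4061 × 7.9158% = 4.23%

4.23%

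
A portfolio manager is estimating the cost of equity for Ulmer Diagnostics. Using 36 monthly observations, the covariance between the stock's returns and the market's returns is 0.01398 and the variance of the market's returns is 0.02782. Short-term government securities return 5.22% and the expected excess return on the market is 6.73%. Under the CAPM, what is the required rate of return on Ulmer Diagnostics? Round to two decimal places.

β = Cov(R_i, R_m) / Var(R_m) = 0.01398 / 0.02782 = 0.5025
E(R) = R_f + β × MRP = 5.22% + 0.5025 × 6.73% = 8.60%

8.60%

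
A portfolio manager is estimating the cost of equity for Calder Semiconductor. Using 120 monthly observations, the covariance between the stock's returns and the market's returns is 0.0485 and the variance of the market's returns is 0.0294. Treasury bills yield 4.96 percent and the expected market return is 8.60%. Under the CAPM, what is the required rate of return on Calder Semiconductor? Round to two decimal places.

10.96%

β = Cov(R_i, R_m) / Var(R_m) = 0.0485 / 0.0294 = 1.6497
MRP = 8.60% − 4.96% = 3.64%
E(R) = R_f + β × MRP = 4.96% + 1.6497 × 3.64% = 10.96%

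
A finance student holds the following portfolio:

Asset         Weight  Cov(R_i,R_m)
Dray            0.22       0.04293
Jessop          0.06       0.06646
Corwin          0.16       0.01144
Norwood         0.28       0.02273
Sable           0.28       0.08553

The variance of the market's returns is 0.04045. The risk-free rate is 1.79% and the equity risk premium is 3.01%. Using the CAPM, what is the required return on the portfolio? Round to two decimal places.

β_Dray = 0.04293 / 0.04045 = 1.0613
β_Jessop = 0.06646 / 0.04045 = 1.6430
β_Corwin = 0.01144 / 0.04045 = 0.2828
β_Norwood = 0.02273 / 0.04045 = 0.5619
β_Sable = 0.08553 / 0.04045 = 2.1145
β_P = Σ w_i β_i = 0.22×1.0613 + 0.06×1.6430 + 0.16×0.2828 + 0.28×0.5619 + 0.28×2.1145 = 1.1267
E(R_P) = R_f + β_P × MRP = 1.79% + 1.1267 × 3.01% = 5.18%

5.18%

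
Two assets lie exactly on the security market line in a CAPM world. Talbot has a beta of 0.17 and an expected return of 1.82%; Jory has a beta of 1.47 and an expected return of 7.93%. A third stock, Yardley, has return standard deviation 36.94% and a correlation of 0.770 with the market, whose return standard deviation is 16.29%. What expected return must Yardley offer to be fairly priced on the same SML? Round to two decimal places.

MRP = (7.93% − 1.82%) / (1.47 − 0.17) = 4.7000%
R_f = 1.82% − 0.17 × 4.7000% = 1.0210%
β_Yardley = ρ·σ_i/σ_m = 0.770 × 36.94 / 16.29 = 1.7461
E(R_Yardley) = R_f + β × MRP = 1.0210% + 1.7461 × 4.7000% = 9.23%

9.23%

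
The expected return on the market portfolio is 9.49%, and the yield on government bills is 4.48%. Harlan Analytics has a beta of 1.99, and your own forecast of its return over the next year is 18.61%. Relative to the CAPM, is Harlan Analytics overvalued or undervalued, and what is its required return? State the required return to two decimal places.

MRP = 9.49% − 4.48% = 5.01%
Required return = R_f + β·MRP = 4.48% + 1.99 × 5.01% = 14.45%
Forecast 18.61% > required 14.45% → the stock plots above the SML → undervalued.

Undervalued; required return 14.45%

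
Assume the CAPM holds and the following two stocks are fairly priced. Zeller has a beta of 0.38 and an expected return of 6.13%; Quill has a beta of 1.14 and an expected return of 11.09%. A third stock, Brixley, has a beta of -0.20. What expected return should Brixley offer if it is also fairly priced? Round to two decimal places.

MRP (SML slope) = (11.09% − 6.13%) / (1.14 − 0.38) = 4.96% / 0.76 = 6.5263%
R_f (intercept) = 6.13% − 0.38 × 6.5263% = 3.6500%
E(R_Brixley) = R_f + β × MRP = 3.6500% + -0.20 × 6.5263% = 2.34%

2.34%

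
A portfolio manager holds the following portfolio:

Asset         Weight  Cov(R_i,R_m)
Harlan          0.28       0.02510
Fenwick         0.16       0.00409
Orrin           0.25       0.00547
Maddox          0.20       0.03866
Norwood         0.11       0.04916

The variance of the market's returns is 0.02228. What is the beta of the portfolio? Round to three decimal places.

0.996

β_Harlan = 0.02510 / 0.02228 = 1.1266
β_Fenwick = 0.00409 / 0.02228 = 0.1836
β_Orrin = 0.00547 / 0.02228 = 0.2455
β_Maddox = 0.03866 / 0.02228 = 1.7352
β_Norwood = 0.04916 / 0.02228 = 2.2065
β_P = Σ w_i β_i = 0.28×1.1266 + 0.16×0.1836 + 0.25×0.2455 + 0.20×1.7352 + 0.11×2.2065 = 0.9960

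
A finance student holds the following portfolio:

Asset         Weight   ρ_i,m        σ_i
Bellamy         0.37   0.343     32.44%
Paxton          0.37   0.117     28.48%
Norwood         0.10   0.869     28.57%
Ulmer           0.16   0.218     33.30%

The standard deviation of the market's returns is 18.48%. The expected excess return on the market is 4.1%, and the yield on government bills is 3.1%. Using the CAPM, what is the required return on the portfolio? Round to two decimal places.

β_Bellamy = 0.343 × 32.44% / 18.48% = 0.6021
β_Paxton = 0.117 × 28.48% / 18.48% = 0.1803
β_Norwood = 0.869 × 28.57% / 18.48% = 1.3435
β_Ulmer = 0.218 × 33.30% / 18.48% = 0.3928
β_P = Σ w_i β_i = 0.37×0.6021 + 0.37×0.1803 + 0.10×1.3435 + 0.16×0.3928 = 0.4867
E(R_P) = R_f + β_P × MRP = 3.1% + 0.4867 × 4.1% = 5.10%

5.10%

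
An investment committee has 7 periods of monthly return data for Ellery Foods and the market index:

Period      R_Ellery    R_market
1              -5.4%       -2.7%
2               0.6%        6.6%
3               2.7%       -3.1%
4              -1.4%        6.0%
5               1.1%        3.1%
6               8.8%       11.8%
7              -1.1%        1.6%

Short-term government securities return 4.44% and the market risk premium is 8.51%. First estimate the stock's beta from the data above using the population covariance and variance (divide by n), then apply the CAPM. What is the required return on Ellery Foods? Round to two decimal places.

Mean R_i = (-5.4 + 0.6 + 2.7 − 1.4 + 1.1 + 8.8 − 1.1) / 7 = 0.7571%
Mean R_m = (-2.7 + 6.6 − 3.1 + 6.0 + 3.1 + 11.8 + 1.6) / 7 = 3.3286%
Σ(R_i − R̄_i)(R_m − R̄_m) = 89.6186  ⇒  Cov = 89.6186 / 7 = 12.8027
Σ(R_m − R̄_m)² = 170.3143  ⇒  Var(R_m) = 170.3143 / 7 = 24.3306
β = Cov / Var(R_m) = 12.8027 / 24.3306 = 0.5262
E(R) = R_f + β × MRP = 4.44% + 0.5262 × 8.51% = 8.92%

8.92%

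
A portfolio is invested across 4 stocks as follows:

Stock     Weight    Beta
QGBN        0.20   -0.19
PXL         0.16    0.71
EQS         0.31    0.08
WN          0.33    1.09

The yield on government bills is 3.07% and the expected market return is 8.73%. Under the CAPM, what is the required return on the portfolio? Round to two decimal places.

β_P = Σ w_i β_i = 0.20×-0.19 + 0.16×0.71 + 0.31×0.08 + 0.33×1.09 = 0.4601
MRP = 8.73% − 3.07% = 5.66%
E(R_P) = R_f + β_P × MRP = 3.07% + 0.4601 × 5.66% = 5.67%

5.67%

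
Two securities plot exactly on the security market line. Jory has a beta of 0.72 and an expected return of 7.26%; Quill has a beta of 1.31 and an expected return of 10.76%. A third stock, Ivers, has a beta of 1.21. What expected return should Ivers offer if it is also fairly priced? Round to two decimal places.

10.17%

MRP (SML slope) = (10.76% − 7.26%) / (1.31 − 0.72) = 3.50% / 0.59 = 5.9322%
R_f (intercept) = 7.26% − 0.72 × 5.9322% = 2.9888%
E(R_Ivers) = R_f + β × MRP = 2.9888% + 1.21 × 5.9322% = 10.17%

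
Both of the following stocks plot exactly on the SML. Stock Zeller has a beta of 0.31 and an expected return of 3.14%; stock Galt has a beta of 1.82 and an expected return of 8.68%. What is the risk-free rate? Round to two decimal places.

2.00%

Both satisfy E(R) = R_f + β·MRP, so the slope of the SML is
MRP = (8.68% − 3.14%) / (1.82 − 0.31) = 5.54% / 1.51 = 3.6689%
R_f = E(R_Zeller) − β_Zeller·MRP = 3.14% − 0.31 × 3.6689% = 2.0026%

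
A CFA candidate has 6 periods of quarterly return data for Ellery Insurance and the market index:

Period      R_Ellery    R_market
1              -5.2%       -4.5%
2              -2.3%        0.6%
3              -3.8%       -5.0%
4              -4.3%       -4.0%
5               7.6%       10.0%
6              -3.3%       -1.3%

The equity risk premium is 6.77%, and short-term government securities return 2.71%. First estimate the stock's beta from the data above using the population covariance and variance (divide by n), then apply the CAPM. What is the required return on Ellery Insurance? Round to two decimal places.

8.22%

Mean R_i = (-5.2 − 2.3 − 3.8 − 4.3 + 7.6 − 3.3) / 6 = -1.8833%
Mean R_m = (-4.5 + 0.6 − 5.0 − 4.0 + 10.0 − 1.3) / 6 = -0.7000%
Σ(R_i − R̄_i)(R_m − R̄_m) = 130.6000  ⇒  Cov = 130.6000 / 6 = 21.7667
Σ(R_m − R̄_m)² = 160.3600  ⇒  Var(R_m) = 160.3600 / 6 = 26.7267
β = Cov / Var(R_m) = 21.7667 / 26.7267 = 0.8144
E(R) = R_f + β × MRP = 2.71% + 0.8144 × 6.77% = 8.22%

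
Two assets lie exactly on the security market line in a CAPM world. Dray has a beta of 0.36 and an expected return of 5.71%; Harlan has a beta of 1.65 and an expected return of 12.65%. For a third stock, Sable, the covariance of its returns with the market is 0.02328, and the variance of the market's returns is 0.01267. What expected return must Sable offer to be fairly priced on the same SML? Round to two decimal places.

13.66%

MRP = (12.65% − 5.71%) / (1.65 − 0.36) = 5.3798%
R_f = 5.71% − 0.36 × 5.3798% = 3.7733%
β_Sable = Cov / Var(R_m) = 0.02328 / 0.01267 = 1.8374
E(R_Sable) = R_f + β × MRP = 3.7733% + 1.8374 × 5.3798% = 13.66%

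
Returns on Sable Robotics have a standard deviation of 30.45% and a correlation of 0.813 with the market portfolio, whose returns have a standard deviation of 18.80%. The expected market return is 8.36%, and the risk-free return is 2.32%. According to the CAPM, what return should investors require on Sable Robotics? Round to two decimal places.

10.27%

β = ρ × σ_i / σ_m = 0.813 × 30.45% / 18.80% = 1.3168
MRP = 8.36% − 2.32% = 6.04%
E(R) = 2.32% + 1.3168 × 6.04% = 10.27%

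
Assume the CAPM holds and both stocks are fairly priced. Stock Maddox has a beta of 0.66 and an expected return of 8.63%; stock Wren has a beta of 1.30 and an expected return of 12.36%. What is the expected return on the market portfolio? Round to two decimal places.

Both satisfy E(R) = R_f + β·MRP, so the slope of the SML is
MRP = (12.36% − 8.63%) / (1.30 − 0.66) = 3.73% / 0.64 = 5.8281%
R_f = E(R_Maddox) − β_Maddox·MRP = 8.63% − 0.66 × 5.8281% = 4.7835%
E(R_m) = R_f + MRP = 4.7835% + 5.8281% = 10.61%

10.61%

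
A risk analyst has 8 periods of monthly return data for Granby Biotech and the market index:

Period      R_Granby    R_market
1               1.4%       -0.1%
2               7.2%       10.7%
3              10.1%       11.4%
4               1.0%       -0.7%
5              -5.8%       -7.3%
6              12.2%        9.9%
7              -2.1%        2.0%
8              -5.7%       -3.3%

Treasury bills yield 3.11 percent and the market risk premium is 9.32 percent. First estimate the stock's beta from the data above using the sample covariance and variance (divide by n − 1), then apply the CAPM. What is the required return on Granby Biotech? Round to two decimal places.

11.63%

Mean R_i = (1.4 + 7.2 + 10.1 + 1.0 − 5.8 + 12.2 − 2.1 − 5.7) / 8 = 2.2875%
Mean R_m = (-0.1 + 10.7 + 11.4 − 0.7 − 7.3 + 9.9 + 2.0 − 3.3) / 8 = 2.8250%
Σ(R_i − R̄_i)(R_m − R̄_m) = 317.3725  ⇒  Cov = 317.3725 / 7 = 45.3389
Σ(R_m − R̄_m)² = 347.2950  ⇒  Var(R_m) = 347.2950 / 7 = 49.6136
β = Cov / Var(R_m) = 45.3389 / 49.6136 = 0.9138
E(R) = R_f + β × MRP = 3.11% + 0.9138 × 9.32% = 11.63%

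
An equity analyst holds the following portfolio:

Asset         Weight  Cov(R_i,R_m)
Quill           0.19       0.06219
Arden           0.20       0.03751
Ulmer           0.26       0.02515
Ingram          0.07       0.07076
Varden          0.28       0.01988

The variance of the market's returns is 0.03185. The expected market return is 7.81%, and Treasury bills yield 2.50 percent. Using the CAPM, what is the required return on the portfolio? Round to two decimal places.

β_Quill = 0.06219 / 0.03185 = 1.9526
β_Arden = 0.03751 / 0.03185 = 1.1777
β_Ulmer = 0.02515 / 0.03185 = 0.7896
β_Ingram = 0.07076 / 0.03185 = 2.2217
β_Varden = 0.01988 / 0.03185 = 0.6242
β_P = Σ w_i β_i = 0.19×1.9526 + 0.20×1.1777 + 0.26×0.7896 + 0.07×2.2217 + 0.28×0.6242 = 1.1421
MRP = 7.81% − 2.50% = 5.31%
E(R_P) = R_f + β_P × MRP = 2.50% + 1.1421 × 5.31% = 8.56%

8.56%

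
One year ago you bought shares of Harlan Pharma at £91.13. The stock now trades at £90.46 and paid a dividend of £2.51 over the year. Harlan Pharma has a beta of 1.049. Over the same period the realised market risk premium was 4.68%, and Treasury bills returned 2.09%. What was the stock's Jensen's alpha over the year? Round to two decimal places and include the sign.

Realised HPR = (P1 + D1 − P0) / P0 = (90.46 + 2.51 − 91.13) / 91.13 = 1.84 / 91.13 = 2.0191%
CAPM required = R_f + β·MRP = 2.09% + 1.049 × 4.68% = 6.99932%
α = realised − required = 2.0191% − 6.99932% = -4.98%

-4.98%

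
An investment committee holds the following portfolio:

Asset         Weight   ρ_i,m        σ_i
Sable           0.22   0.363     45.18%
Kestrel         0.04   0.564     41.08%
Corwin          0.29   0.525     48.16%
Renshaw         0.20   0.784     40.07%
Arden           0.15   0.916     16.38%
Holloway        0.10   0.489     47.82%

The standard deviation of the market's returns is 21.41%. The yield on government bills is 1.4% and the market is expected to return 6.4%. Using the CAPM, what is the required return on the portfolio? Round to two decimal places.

6.71%

β_Sable = 0.363 × 45.18% / 21.41% = 0.7660
β_Kestrel = 0.564 × 41.08% / 21.41% = 1.0822
β_Corwin = 0.525 × 48.16% / 21.41% = 1.1809
β_Renshaw = 0.784 × 40.07% / 21.41% = 1.4673
β_Arden = 0.916 × 16.38% / 21.41% = 0.7008
β_Holloway = 0.489 × 47.82% / 21.41% = 1.0922
β_P = Σ w_i β_i = 0.22×0.7660 + 0.04×1.0822 + 0.29×1.1809 + 0.20×1.4673 + 0.15×0.7008 + 0.10×1.0922 = 1.0621
MRP = 6.4% − 1.4% = 5.00%
E(R_P) = R_f + β_P × MRP = 1.4% + 1.0621 × 5.0% = 6.71%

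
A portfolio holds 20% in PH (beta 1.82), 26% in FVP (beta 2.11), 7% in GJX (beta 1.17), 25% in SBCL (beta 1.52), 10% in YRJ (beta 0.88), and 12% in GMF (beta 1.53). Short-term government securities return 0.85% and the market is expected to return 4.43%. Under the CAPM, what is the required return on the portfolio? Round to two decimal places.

6.74%

β_P = Σ w_i β_i = 0.20×1.82 + 0.26×2.11 + 0.07×1.17 + 0.25×1.52 + 0.10×0.88 + 0.12×1.53 = 1.6461
MRP = 4.43% − 0.85% = 3.58%
E(R_P) = R_f + β_P × MRP = 0.85% + 1.6461 × 3.58% = 6.74%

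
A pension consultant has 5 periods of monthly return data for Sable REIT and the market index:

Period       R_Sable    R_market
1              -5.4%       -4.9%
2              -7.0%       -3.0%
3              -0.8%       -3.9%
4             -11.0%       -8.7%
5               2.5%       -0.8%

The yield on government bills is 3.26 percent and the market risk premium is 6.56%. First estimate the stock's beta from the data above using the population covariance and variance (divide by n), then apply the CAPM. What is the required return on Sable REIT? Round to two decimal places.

Mean R_i = (-5.4 − 7.0 − 0.8 − 11.0 + 2.5) / 5 = -4.3400%
Mean R_m = (-4.9 − 3.0 − 3.9 − 8.7 − 0.8) / 5 = -4.2600%
Σ(R_i − R̄_i)(R_m − R̄_m) = 51.8380  ⇒  Cov = 51.8380 / 5 = 10.3676
Σ(R_m − R̄_m)² = 33.8120  ⇒  Var(R_m) = 33.8120 / 5 = 6.7624
β = Cov / Var(R_m) = 10.3676 / 6.7624 = 1.5331
E(R) = R_f + β × MRP = 3.26% + 1.5331 × 6.56% = 13.32%

13.32%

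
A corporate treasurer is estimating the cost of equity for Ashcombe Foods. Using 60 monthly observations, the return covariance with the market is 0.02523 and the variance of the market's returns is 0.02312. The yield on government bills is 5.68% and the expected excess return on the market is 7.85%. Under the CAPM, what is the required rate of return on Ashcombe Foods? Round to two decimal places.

β = Cov(R_i, R_m) / Var(R_m) = 0.02523 / 0.02312 = 1.0913
E(R) = R_f + β × MRP = 5.68% + 1.0913 × 7.85% = 14.25%

14.25%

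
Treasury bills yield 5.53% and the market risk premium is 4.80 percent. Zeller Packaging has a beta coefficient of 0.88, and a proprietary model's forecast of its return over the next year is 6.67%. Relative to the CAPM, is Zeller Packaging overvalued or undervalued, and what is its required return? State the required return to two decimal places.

Required return = R_f + β·MRP = 5.53% + 0.88 × 4.80% = 9.75%
Forecast 6.67% < required 9.75% → the stock plots below the SML → overvalued.

Overvalued; required return 9.75%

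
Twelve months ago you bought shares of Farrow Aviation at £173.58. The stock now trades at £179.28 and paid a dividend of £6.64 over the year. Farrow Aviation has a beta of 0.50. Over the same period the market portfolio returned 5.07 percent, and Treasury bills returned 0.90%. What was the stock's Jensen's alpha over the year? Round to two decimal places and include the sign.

+4.12%

Realised HPR = (P1 + D1 − P0) / P0 = (179.28 + 6.64 − 173.58) / 173.58 = 12.34 / 173.58 = 7.1091%
MRP = 5.07% − 0.90% = 4.17%
CAPM required = R_f + β·MRP = 0.90% + 0.50 × 4.17% = 2.9850%
α = realised − required = 7.1091% − 2.9850% = +4.12%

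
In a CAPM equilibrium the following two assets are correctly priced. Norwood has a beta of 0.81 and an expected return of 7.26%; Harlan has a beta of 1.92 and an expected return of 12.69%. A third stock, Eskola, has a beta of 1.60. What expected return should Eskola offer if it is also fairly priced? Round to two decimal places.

11.12%

MRP (SML slope) = (12.69% − 7.26%) / (1.92 − 0.81) = 5.43% / 1.11 = 4.8919%
R_f (intercept) = 7.26% − 0.81 × 4.8919% = 3.2976%
E(R_Eskola) = R_f + β × MRP = 3.2976% + 1.60 × 4.8919% = 11.12%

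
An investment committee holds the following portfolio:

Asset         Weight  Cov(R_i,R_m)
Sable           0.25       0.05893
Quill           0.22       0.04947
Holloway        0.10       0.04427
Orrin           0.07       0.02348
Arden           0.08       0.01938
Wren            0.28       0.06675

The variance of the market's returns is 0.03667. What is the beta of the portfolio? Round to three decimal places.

β_Sable = 0.05893 / 0.03667 = 1.6070
β_Quill = 0.04947 / 0.03667 = 1.3491
β_Holloway = 0.04427 / 0.03667 = 1.2073
β_Orrin = 0.02348 / 0.03667 = 0.6403
β_Arden = 0.01938 / 0.03667 = 0.5285
β_Wren = 0.06675 / 0.03667 = 1.8203
β_P = Σ w_i β_i = 0.25×1.6070 + 0.22×1.3491 + 0.10×1.2073 + 0.07×0.6403 + 0.08×0.5285 + 0.28×1.8203 = 1.4161

1.416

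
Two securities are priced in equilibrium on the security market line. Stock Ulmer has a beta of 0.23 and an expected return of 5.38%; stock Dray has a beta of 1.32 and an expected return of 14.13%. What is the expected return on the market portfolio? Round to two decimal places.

11.56%

Both satisfy E(R) = R_f + β·MRP, so the slope of the SML is
MRP = (14.13% − 5.38%) / (1.32 − 0.23) = 8.75% / 1.09 = 8.0275%
R_f = E(R_Ulmer) − β_Ulmer·MRP = 5.38% − 0.23 × 8.0275% = 3.5337%
E(R_m) = R_f + MRP = 3.5337% + 8.0275% = 11.56%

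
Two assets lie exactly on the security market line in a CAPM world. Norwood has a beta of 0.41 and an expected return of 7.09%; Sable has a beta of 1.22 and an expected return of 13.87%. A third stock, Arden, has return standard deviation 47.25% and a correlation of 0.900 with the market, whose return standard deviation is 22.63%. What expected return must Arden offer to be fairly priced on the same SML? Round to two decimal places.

MRP = (13.87% − 7.09%) / (1.22 − 0.41) = 8.3704%
R_f = 7.09% − 0.41 × 8.3704% = 3.6581%
β_Arden = ρ·σ_i/σ_m = 0.900 × 47.25 / 22.63 = 1.8791
E(R_Arden) = R_f + β × MRP = 3.6581% + 1.8791 × 8.3704% = 19.39%

19.39%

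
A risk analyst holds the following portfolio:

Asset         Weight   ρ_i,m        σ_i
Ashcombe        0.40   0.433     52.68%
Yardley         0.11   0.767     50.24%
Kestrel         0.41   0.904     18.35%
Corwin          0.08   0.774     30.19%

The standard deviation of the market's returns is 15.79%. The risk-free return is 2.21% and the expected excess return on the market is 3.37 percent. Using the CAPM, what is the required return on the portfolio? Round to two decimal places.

6.91%

β_Ashcombe = 0.433 × 52.68% / 15.79% = 1.4446
β_Yardley = 0.767 × 50.24% / 15.79% = 2.4404
β_Kestrel = 0.904 × 18.35% / 15.79% = 1.0506
β_Corwin = 0.774 × 30.19% / 15.79% = 1.4799
β_P = Σ w_i β_i = 0.40×1.4446 + 0.11×2.4404 + 0.41×1.0506 + 0.08×1.4799 = 1.3954
E(R_P) = R_f + β_P × MRP = 2.21% + 1.3954 × 3.37% = 6.91%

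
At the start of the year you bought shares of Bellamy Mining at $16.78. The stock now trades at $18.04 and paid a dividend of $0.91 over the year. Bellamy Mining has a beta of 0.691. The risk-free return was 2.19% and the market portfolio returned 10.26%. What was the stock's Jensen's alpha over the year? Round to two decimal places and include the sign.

Realised HPR = (P1 + D1 − P0) / P0 = (18.04 + 0.91 − 16.78) / 16.78 = 2.17 / 16.78 = 12.9321%
MRP = 10.26% − 2.19% = 8.07%
CAPM required = R_f + β·MRP = 2.19% + 0.691 × 8.07% = 7.76637%
α = realised − required = 12.9321% − 7.76637% = +5.17%

+5.17%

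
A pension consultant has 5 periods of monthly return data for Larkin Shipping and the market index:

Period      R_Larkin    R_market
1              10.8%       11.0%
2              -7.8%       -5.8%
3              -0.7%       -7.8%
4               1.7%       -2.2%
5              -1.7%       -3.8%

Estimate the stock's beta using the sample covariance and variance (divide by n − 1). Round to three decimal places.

0.801

Mean R_i = (10.8 − 7.8 − 0.7 + 1.7 − 1.7) / 5 = 0.4600%
Mean R_m = (11.0 − 5.8 − 7.8 − 2.2 − 3.8) / 5 = -1.7200%
Σ(R_i − R̄_i)(R_m − R̄_m) = 176.1760  ⇒  Cov = 176.1760 / 4 = 44.0440
Σ(R_m − R̄_m)² = 219.9680  ⇒  Var(R_m) = 219.9680 / 4 = 54.9920
β = Cov / Var(R_m) = 44.0440 / 54.9920 = 0.8009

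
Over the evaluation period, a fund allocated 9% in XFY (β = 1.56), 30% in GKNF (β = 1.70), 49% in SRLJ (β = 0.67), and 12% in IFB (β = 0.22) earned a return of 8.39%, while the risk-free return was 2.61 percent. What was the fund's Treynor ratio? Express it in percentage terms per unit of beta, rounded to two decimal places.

5.75%

β_P = 0.09×1.56 + 0.30×1.70 + 0.49×0.67 + 0.12×0.22 = 1.0051
Treynor = (R_P − R_f) / β_P = (8.39% − 2.61%) / 1.0051 = 5.78% / 1.0051 = 5.75%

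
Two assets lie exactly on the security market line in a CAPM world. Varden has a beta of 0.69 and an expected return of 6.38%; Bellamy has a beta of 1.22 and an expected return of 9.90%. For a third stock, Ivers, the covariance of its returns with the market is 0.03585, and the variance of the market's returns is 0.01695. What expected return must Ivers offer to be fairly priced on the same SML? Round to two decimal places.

15.84%

MRP = (9.90% − 6.38%) / (1.22 − 0.69) = 6.6415%
R_f = 6.38% − 0.69 × 6.6415% = 1.7974%
β_Ivers = Cov / Var(R_m) = 0.03585 / 0.01695 = 2.1150
E(R_Ivers) = R_f + β × MRP = 1.7974% + 2.1150 × 6.6415% = 15.84%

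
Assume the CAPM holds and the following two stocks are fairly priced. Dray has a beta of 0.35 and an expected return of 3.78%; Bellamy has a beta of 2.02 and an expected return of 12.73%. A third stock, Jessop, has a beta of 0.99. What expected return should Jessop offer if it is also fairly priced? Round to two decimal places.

MRP (SML slope) = (12.73% − 3.78%) / (2.02 − 0.35) = 8.95% / 1.67 = 5.3593%
R_f (intercept) = 3.78% − 0.35 × 5.3593% = 1.9042%
E(R_Jessop) = R_f + β × MRP = 1.9042% + 0.99 × 5.3593% = 7.21%

7.21%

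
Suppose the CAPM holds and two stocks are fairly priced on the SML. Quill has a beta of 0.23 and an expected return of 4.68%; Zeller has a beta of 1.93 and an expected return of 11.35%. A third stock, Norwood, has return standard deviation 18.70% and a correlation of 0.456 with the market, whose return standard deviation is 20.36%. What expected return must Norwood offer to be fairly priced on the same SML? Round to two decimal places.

MRP = (11.35% − 4.68%) / (1.93 − 0.23) = 3.9235%
R_f = 4.68% − 0.23 × 3.9235% = 3.7776%
β_Norwood = ρ·σ_i/σ_m = 0.456 × 18.70 / 20.36 = 0.4188
E(R_Norwood) = R_f + β × MRP = 3.7776% + 0.4188 × 3.9235% = 5.42%

5.42%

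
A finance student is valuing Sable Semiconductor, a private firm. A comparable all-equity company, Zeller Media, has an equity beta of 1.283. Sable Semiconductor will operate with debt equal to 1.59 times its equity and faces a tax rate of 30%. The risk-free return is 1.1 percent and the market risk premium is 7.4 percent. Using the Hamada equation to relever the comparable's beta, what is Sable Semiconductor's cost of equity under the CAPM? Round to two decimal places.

β_L = β_U × [1 + (1 − t)(D/E)] = 1.283 × [1 + (1 − 0.30) × 1.59]
    = 1.283 × [1 + 0.70 × 1.59] = 1.283 × 2.1130 = 2.7110
E(R) = R_f + β_L × MRP = 1.1% + 2.7110 × 7.4% = 21.16%

21.16%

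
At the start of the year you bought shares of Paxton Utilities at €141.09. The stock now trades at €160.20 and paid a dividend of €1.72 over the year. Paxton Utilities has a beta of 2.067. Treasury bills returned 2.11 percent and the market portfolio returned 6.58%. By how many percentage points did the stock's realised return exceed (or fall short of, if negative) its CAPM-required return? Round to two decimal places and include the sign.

Realised HPR = (P1 + D1 − P0) / P0 = (160.20 + 1.72 − 141.09) / 141.09 = 20.83 / 141.09 = 14.7636%
MRP = 6.58% − 2.11% = 4.47%
CAPM required = R_f + β·MRP = 2.11% + 2.067 × 4.47% = 11.34949%
α = realised − required = 14.7636% − 11.34949% = +3.41%

+3.41%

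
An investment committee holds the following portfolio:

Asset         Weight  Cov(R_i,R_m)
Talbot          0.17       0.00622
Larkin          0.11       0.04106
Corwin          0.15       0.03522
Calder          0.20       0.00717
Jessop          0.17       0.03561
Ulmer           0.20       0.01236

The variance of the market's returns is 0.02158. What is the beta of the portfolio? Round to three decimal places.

0.965

β_Talbot = 0.00622 / 0.02158 = 0.2882
β_Larkin = 0.04106 / 0.02158 = 1.9027
β_Corwin = 0.03522 / 0.02158 = 1.6321
β_Calder = 0.00717 / 0.02158 = 0.3323
β_Jessop = 0.03561 / 0.02158 = 1.6501
β_Ulmer = 0.01236 / 0.02158 = 0.5728
β_P = Σ w_i β_i = 0.17×0.2882 + 0.11×1.9027 + 0.15×1.6321 + 0.20×0.3323 + 0.17×1.6501 + 0.20×0.5728 = 0.9646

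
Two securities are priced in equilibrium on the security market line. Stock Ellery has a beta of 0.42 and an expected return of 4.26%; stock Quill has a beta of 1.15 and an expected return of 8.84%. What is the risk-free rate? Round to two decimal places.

Both satisfy E(R) = R_f + β·MRP, so the slope of the SML is
MRP = (8.84% − 4.26%) / (1.15 − 0.42) = 4.58% / 0.73 = 6.2740%
R_f = E(R_Ellery) − β_Ellery·MRP = 4.26% − 0.42 × 6.2740% = 1.6249%

1.62%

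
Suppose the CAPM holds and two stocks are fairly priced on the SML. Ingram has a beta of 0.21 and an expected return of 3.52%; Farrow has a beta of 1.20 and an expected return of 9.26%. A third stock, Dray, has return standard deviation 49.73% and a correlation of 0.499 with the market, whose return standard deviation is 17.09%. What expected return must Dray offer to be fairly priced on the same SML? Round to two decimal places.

10.72%

MRP = (9.26% − 3.52%) / (1.20 − 0.21) = 5.7980%
R_f = 3.52% − 0.21 × 5.7980% = 2.3024%
β_Dray = ρ·σ_i/σ_m = 0.499 × 49.73 / 17.09 = 1.4520
E(R_Dray) = R_f + β × MRP = 2.3024% + 1.4520 × 5.7980% = 10.72%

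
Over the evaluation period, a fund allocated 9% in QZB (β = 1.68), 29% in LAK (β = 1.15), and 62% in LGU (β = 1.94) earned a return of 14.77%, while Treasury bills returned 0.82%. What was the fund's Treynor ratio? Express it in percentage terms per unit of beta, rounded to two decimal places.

8.27%

β_P = 0.09×1.68 + 0.29×1.15 + 0.62×1.94 = 1.6875
Treynor = (R_P − R_f) / β_P = (14.77% − 0.82%) / 1.6875 = 13.95% / 1.6875 = 8.27%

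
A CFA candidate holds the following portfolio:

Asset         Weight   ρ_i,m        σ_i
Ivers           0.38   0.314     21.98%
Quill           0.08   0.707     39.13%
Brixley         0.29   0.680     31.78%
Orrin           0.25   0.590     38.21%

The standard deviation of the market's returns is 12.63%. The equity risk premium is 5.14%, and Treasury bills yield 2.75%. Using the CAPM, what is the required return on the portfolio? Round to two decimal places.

9.56%

β_Ivers = 0.314 × 21.98% / 12.63% = 0.5465
β_Quill = 0.707 × 39.13% / 12.63% = 2.1904
β_Brixley = 0.680 × 31.78% / 12.63% = 1.7110
β_Orrin = 0.590 × 38.21% / 12.63% = 1.7849
β_P = Σ w_i β_i = 0.38×0.5465 + 0.08×2.1904 + 0.29×1.7110 + 0.25×1.7849 = 1.3253
E(R_P) = R_f + β_P × MRP = 2.75% + 1.3253 × 5.14% = 9.56%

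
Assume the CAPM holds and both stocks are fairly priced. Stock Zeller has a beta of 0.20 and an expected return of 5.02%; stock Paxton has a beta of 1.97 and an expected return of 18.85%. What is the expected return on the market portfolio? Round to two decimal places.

11.27%

Both satisfy E(R) = R_f + β·MRP, so the slope of the SML is
MRP = (18.85% − 5.02%) / (1.97 − 0.20) = 13.83% / 1.77 = 7.8136%
R_f = E(R_Zeller) − β_Zeller·MRP = 5.02% − 0.20 × 7.8136% = 3.4573%
E(R_m) = R_f + MRP = 3.4573% + 7.8136% = 11.27%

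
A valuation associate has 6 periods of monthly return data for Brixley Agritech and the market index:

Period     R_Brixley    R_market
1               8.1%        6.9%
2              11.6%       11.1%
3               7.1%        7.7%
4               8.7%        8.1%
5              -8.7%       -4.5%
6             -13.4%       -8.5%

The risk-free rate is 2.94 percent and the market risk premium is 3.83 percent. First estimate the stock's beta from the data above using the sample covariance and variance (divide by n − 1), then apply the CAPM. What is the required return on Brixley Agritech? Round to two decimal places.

Mean R_i = (8.1 + 11.6 + 7.1 + 8.7 − 8.7 − 13.4) / 6 = 2.2333%
Mean R_m = (6.9 + 11.1 + 7.7 + 8.1 − 4.5 − 8.5) / 6 = 3.4667%
Σ(R_i − R̄_i)(R_m − R̄_m) = 416.3867  ⇒  Cov = 416.3867 / 5 = 83.2773
Σ(R_m − R̄_m)² = 316.1133  ⇒  Var(R_m) = 316.1133 / 5 = 63.2227
β = Cov / Var(R_m) = 83.2773 / 63.2227 = 1.3172
E(R) = R_f + β × MRP = 2.94% + 1.3172 × 3.83% = 7.98%

7.98%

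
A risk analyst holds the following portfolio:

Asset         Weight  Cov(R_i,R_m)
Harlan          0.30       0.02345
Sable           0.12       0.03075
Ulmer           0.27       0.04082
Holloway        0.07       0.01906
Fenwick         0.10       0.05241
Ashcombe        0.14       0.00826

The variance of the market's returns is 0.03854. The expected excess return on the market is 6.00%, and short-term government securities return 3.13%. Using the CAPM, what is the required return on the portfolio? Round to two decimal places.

7.72%

β_Harlan = 0.02345 / 0.03854 = 0.6085
β_Sable = 0.03075 / 0.03854 = 0.7979
β_Ulmer = 0.04082 / 0.03854 = 1.0592
β_Holloway = 0.01906 / 0.03854 = 0.4946
β_Fenwick = 0.05241 / 0.03854 = 1.3599
β_Ashcombe = 0.00826 / 0.03854 = 0.2143
β_P = Σ w_i β_i = 0.30×0.6085 + 0.12×0.7979 + 0.27×1.0592 + 0.07×0.4946 + 0.10×1.3599 + 0.14×0.2143 = 0.7649
E(R_P) = R_f + β_P × MRP = 3.13% + 0.7649 × 6.00% = 7.72%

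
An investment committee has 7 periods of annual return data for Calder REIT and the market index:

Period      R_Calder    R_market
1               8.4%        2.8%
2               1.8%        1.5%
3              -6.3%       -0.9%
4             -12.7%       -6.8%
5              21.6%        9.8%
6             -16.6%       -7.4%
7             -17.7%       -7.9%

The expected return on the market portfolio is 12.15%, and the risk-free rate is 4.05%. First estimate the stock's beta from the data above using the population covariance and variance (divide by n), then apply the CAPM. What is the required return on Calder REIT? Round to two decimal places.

Mean R_i = (8.4 + 1.8 − 6.3 − 12.7 + 21.6 − 16.6 − 17.7) / 7 = -3.0714%
Mean R_m = (2.8 + 1.5 − 0.9 − 6.8 + 9.8 − 7.4 − 7.9) / 7 = -1.2714%
Σ(R_i − R̄_i)(R_m − R̄_m) = 565.2643  ⇒  Cov = 565.2643 / 7 = 80.7520
Σ(R_m − R̄_m)² = 259.0343  ⇒  Var(R_m) = 259.0343 / 7 = 37.0049
β = Cov / Var(R_m) = 80.7520 / 37.0049 = 2.1822
MRP = 12.15% − 4.05% = 8.10%
E(R) = R_f + β × MRP = 4.05% + 2.1822 × 8.10% = 21.73%

21.73%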